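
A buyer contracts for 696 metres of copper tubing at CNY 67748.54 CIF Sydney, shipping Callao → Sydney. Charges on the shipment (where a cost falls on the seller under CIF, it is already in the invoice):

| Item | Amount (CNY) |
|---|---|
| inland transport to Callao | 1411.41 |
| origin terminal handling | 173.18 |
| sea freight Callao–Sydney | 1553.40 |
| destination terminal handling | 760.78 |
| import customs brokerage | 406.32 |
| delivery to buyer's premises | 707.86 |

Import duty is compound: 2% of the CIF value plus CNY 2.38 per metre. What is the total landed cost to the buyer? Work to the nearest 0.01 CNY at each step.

Total landed cost: CNY 72634.95

CIF: the seller pays costs through ocean freight and marine insurance to the destination port.
Already in the invoice (seller's account under CIF): inland to port, origin terminal, freight — exclude.
The CIF price already equals the CIF value: 67748.54
Ad valorem component: 67748.54 × 2% = 1354.97
Specific component: 696 × 2.38 = 1656.48
Import duty = 1354.97 + 1656.48 = 3011.45
Buyer bears: destination terminal 760.78 + brokerage 406.32 + delivery 707.86 + duty 3011.45 = 4886.41
Landed cost = invoice 67748.54 + 4886.41 = 72634.95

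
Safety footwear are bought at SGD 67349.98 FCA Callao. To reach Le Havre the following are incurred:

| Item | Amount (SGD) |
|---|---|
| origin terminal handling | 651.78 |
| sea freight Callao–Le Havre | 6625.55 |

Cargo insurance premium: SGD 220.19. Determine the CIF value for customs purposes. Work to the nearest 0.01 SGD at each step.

CIF = FCA price + pre-shipment costs + freight + insurance
CIF = 67349.98 + 651.78 + 6625.55 + 220.19 = 74847.50

CIF value: SGD 74847.50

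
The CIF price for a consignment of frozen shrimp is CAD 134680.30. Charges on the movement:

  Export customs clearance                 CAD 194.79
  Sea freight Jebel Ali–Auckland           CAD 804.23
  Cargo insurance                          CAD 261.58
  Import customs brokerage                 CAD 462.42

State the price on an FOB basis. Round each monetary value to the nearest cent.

Not relevant to the conversion: export clearance — on the seller under both CIF and FOB; already in the CIF price and stays in the FOB price. brokerage — on the buyer under both terms; not part of either seller's price.
From CIF to FOB, the seller no longer bears: freight, insurance.
FOB price = 134680.30 − 804.23 − 261.58 = 133614.49

FOB price: CAD 133614.49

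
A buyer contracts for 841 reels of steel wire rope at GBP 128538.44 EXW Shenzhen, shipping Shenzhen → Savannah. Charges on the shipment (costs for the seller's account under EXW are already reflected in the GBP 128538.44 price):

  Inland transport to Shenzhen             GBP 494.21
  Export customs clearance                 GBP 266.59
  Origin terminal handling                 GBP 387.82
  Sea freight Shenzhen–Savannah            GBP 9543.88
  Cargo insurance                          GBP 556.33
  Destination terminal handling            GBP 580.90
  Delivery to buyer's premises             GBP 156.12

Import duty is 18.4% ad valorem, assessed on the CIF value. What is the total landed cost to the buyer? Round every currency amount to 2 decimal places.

Total landed cost: GBP 166245.15

EXW: the seller makes goods available at their premises; the buyer bears all onward costs.
CIF value = EXW price + inland to port + export clearance + origin terminal + freight + insurance = 128538.44 + 494.21 + 266.59 + 387.82 + 9543.88 + 556.33 = 139787.27
Import duty = 139787.27 × 18.4% = 25720.86
Buyer bears: inland to port 494.21 + export clearance 266.59 + origin terminal 387.82 + freight 9543.88 + insurance 556.33 + destination terminal 580.90 + delivery 156.12 + duty 25720.86 = 37706.71
Landed cost = invoice 128538.44 + 37706.71 = 166245.15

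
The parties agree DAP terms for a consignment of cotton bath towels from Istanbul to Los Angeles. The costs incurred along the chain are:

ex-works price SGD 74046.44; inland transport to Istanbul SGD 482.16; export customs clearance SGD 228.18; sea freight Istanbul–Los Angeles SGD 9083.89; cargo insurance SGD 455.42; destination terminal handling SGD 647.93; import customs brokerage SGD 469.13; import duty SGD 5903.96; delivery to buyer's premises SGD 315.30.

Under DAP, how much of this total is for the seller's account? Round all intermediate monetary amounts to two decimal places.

DAP: the seller bears all costs to the named destination except import duty and clearance.
Seller's account: goods 74046.44 + inland to port 482.16 + export clearance 228.18 + freight 9083.89 + insurance 455.42 + destination terminal 647.93 + delivery 315.30 = 85259.32
Buyer's account: brokerage 469.13 + duty 5903.96 = 6373.09

Seller's account: SGD 85259.32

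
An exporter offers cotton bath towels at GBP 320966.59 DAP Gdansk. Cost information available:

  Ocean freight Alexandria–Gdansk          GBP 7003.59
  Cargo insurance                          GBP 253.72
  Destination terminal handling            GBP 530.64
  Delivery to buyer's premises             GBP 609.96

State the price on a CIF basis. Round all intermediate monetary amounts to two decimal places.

Not relevant to the conversion: freight, insurance — on the seller under both DAP and CIF; already in the DAP price and stays in the CIF price.
From DAP to CIF, the seller no longer bears: destination terminal, delivery.
CIF price = 320966.59 − 530.64 − 609.96 = 319825.99

CIF price: GBP 319825.99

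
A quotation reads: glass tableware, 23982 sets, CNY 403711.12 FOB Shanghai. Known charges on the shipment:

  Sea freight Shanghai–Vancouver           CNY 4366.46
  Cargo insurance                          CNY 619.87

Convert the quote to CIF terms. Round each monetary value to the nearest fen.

CIF price: CNY 408697.45

From FOB to CIF, the seller additionally bears: freight, insurance.
CIF price = 403711.12 + 4366.46 + 619.87 = 408697.45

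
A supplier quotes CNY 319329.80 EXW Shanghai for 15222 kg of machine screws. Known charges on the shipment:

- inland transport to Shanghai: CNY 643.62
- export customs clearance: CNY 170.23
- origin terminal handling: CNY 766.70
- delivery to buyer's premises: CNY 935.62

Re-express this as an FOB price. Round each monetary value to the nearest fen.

FOB price: CNY 320910.35

Not relevant to the conversion: delivery — on the buyer under both terms; not part of either seller's price.
From EXW to FOB, the seller additionally bears: inland to port, export clearance, origin terminal.
FOB price = 319329.80 + 643.62 + 170.23 + 766.70 = 320910.35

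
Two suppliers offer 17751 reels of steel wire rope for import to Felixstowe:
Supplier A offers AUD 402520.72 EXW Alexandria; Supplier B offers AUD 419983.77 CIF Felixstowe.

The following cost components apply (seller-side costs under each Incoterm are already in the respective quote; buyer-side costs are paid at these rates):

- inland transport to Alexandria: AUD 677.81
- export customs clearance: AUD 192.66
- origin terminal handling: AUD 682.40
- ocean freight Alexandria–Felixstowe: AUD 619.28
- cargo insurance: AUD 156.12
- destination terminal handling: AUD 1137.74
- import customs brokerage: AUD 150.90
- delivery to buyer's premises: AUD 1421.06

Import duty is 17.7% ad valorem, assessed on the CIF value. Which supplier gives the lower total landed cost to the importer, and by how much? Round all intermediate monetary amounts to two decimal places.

Supplier A is cheaper by AUD 17813.64

Supplier A (EXW):
CIF value = EXW price + inland to port + export clearance + origin terminal + freight + insurance = 402520.72 + 677.81 + 192.66 + 682.40 + 619.28 + 156.12 = 404848.99
Import duty = 404848.99 × 17.7% = 71658.27
Buyer bears (A): 677.81 + 192.66 + 682.40 + 619.28 + 156.12 + 1137.74 + 150.90 + 1421.06 = 5037.97
Landed cost (A) = invoice 402520.72 + 5037.97 + duty 71658.27 = 479216.96
Supplier B (CIF):
The CIF price already equals the CIF value: 419983.77
Import duty = 419983.77 × 17.7% = 74337.13
Buyer bears (B): 1137.74 + 150.90 + 1421.06 = 2709.70
Landed cost (B) = invoice 419983.77 + 2709.70 + duty 74337.13 = 497030.60
Difference = |479216.96 − 497030.60| = 17813.64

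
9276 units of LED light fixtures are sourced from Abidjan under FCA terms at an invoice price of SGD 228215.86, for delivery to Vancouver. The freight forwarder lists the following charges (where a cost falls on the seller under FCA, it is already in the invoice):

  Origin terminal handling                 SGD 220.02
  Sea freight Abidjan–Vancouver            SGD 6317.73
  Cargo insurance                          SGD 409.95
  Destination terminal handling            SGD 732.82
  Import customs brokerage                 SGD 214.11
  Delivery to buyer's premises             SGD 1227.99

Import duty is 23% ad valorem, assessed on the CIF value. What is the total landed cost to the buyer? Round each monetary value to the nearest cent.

FCA: the seller delivers export-cleared goods to the carrier; the buyer bears costs from that point.
CIF value = FCA price + origin terminal + freight + insurance = 228215.86 + 220.02 + 6317.73 + 409.95 = 235163.56
Import duty = 235163.56 × 23% = 54087.62
Buyer bears: origin terminal 220.02 + freight 6317.73 + insurance 409.95 + destination terminal 732.82 + brokerage 214.11 + delivery 1227.99 + duty 54087.62 = 63210.24
Landed cost = invoice 228215.86 + 63210.24 = 291426.10

Total landed cost: SGD 291426.10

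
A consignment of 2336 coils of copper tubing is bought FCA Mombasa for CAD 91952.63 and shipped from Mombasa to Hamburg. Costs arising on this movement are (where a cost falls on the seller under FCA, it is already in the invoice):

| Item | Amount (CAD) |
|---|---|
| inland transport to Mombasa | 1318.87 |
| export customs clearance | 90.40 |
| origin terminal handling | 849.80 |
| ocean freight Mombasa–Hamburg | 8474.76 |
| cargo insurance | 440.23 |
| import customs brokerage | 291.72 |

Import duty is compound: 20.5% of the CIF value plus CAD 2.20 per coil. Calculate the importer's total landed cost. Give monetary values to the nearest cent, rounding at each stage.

Total landed cost: CAD 128000.41

FCA: the seller delivers export-cleared goods to the carrier; the buyer bears costs from that point.
Already in the invoice (seller's account under FCA): inland to port, export clearance — exclude.
CIF value = FCA price + origin terminal + freight + insurance = 91952.63 + 849.80 + 8474.76 + 440.23 = 101717.42
Ad valorem component: 101717.42 × 20.5% = 20852.07
Specific component: 2336 × 2.20 = 5139.20
Import duty = 20852.07 + 5139.20 = 25991.27
Buyer bears: origin terminal 849.80 + freight 8474.76 + insurance 440.23 + brokerage 291.72 + duty 25991.27 = 36047.78
Landed cost = invoice 91952.63 + 36047.78 = 128000.41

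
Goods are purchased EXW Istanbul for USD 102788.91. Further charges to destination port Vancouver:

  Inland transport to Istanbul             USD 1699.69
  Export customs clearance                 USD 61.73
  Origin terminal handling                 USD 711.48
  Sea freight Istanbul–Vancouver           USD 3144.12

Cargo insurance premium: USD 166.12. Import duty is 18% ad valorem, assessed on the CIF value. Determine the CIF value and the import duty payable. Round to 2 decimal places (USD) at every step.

CIF = EXW price + pre-shipment costs + freight + insurance
CIF = 102788.91 + 1699.69 + 61.73 + 711.48 + 3144.12 + 166.12 = 108572.05
Import duty = 108572.05 × 18% = 19542.97

CIF value: USD 108572.05; import duty: USD 19542.97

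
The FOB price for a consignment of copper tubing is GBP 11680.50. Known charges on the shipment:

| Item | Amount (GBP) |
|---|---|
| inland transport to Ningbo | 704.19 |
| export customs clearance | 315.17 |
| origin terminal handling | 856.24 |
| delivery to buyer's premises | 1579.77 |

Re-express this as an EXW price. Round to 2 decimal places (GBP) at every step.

EXW price: GBP 9804.90

Not relevant to the conversion: delivery — on the buyer under both terms; not part of either seller's price.
From FOB to EXW, the seller no longer bears: inland to port, export clearance, origin terminal.
EXW price = 11680.50 − 704.19 − 315.17 − 856.24 = 9804.90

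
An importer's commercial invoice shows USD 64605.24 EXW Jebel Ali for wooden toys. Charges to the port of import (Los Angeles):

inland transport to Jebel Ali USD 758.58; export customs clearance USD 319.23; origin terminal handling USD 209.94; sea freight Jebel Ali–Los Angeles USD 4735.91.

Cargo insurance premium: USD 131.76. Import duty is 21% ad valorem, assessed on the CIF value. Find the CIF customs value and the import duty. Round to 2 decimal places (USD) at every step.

CIF = EXW price + pre-shipment costs + freight + insurance
CIF = 64605.24 + 758.58 + 319.23 + 209.94 + 4735.91 + 131.76 = 70760.66
Import duty = 70760.66 × 21% = 14859.74

CIF value: USD 70760.66; import duty: USD 14859.74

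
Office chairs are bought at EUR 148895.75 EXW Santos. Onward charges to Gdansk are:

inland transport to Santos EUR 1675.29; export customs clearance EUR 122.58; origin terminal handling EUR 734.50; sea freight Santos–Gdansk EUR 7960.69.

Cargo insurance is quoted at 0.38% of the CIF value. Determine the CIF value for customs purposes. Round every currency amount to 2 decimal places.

CIF value: EUR 159996.80

Let C be the CIF value. C = EXW price + pre-shipment costs + freight + 0.38% × C
C − 0.38% × C = 148895.75 + 1675.29 + 122.58 + 734.50 + 7960.69
0.9962 × C = 159388.81
C = 159388.81 / 0.9962 = 159996.80
Insurance premium = 0.38% × 159996.80 = 607.99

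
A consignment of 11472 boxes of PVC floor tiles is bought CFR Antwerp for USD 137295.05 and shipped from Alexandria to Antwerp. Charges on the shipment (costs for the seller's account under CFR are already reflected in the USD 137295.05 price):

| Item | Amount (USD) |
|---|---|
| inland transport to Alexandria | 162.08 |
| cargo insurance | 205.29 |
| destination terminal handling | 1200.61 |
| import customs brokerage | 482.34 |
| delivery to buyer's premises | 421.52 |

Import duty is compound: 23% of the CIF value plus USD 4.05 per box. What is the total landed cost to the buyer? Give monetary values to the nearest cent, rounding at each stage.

Total landed cost: USD 217691.49

CFR: the seller pays costs through ocean freight to the destination port, but not insurance.
Already in the invoice (seller's account under CFR): inland to port — exclude.
CIF value = CFR price + insurance = 137295.05 + 205.29 = 137500.34
Ad valorem component: 137500.34 × 23% = 31625.08
Specific component: 11472 × 4.05 = 46461.60
Import duty = 31625.08 + 46461.60 = 78086.68
Buyer bears: insurance 205.29 + destination terminal 1200.61 + brokerage 482.34 + delivery 421.52 + duty 78086.68 = 80396.44
Landed cost = invoice 137295.05 + 80396.44 = 217691.49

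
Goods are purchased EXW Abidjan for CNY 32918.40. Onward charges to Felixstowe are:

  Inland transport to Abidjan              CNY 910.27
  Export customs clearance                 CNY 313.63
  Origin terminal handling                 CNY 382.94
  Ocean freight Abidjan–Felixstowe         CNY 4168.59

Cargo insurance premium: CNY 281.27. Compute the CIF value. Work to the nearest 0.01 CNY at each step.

CIF value: CNY 38975.10

CIF = EXW price + pre-shipment costs + freight + insurance
CIF = 32918.40 + 910.27 + 313.63 + 382.94 + 4168.59 + 281.27 = 38975.10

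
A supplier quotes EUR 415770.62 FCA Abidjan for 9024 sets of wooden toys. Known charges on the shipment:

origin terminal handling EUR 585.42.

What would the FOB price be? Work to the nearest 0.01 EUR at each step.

From FCA to FOB, the seller additionally bears: origin terminal.
FOB price = 415770.62 + 585.42 = 416356.04

FOB price: EUR 416356.04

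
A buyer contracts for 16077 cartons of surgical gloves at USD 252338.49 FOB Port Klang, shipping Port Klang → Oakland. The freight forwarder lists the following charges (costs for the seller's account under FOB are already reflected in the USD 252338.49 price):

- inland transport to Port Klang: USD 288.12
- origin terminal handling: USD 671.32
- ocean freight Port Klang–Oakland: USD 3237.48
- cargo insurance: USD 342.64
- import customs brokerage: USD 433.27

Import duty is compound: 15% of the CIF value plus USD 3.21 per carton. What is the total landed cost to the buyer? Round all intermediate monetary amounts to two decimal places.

Total landed cost: USD 346346.84

FOB: the seller bears costs until goods are on board at the origin port; the buyer bears freight, insurance and all costs thereafter.
Already in the invoice (seller's account under FOB): inland to port, origin terminal — exclude.
CIF value = FOB price + freight + insurance = 252338.49 + 3237.48 + 342.64 = 255918.61
Ad valorem component: 255918.61 × 15% = 38387.79
Specific component: 16077 × 3.21 = 51607.17
Import duty = 38387.79 + 51607.17 = 89994.96
Buyer bears: freight 3237.48 + insurance 342.64 + brokerage 433.27 + duty 89994.96 = 94008.35
Landed cost = invoice 252338.49 + 94008.35 = 346346.84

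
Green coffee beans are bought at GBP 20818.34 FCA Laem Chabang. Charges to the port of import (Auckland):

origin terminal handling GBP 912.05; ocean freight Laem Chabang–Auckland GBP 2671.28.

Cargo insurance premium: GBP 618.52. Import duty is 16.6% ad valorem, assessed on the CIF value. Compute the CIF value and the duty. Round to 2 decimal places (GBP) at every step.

CIF = FCA price + pre-shipment costs + freight + insurance
CIF = 20818.34 + 912.05 + 2671.28 + 618.52 = 25020.19
Import duty = 25020.19 × 16.6% = 4153.35

CIF value: GBP 25020.19; import duty: GBP 4153.35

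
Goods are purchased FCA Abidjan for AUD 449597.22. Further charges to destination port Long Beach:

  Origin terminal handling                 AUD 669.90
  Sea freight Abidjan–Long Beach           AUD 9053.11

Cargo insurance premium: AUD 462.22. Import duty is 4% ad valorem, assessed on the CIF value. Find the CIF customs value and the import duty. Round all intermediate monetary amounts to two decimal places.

CIF = FCA price + pre-shipment costs + freight + insurance
CIF = 449597.22 + 669.90 + 9053.11 + 462.22 = 459782.45
Import duty = 459782.45 × 4% = 18391.30

CIF value: AUD 459782.45; import duty: AUD 18391.30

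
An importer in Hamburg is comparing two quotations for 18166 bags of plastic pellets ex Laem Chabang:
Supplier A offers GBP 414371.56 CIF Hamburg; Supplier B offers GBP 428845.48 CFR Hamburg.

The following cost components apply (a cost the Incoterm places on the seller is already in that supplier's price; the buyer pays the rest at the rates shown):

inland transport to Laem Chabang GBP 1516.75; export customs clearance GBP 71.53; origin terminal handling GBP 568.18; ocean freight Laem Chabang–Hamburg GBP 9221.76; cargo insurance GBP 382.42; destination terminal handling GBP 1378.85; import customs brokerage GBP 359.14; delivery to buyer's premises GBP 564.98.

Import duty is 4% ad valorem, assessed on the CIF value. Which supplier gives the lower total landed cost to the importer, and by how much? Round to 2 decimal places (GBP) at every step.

Supplier A (CIF):
The CIF price already equals the CIF value: 414371.56
Import duty = 414371.56 × 4% = 16574.86
Buyer bears (A): 1378.85 + 359.14 + 564.98 = 2302.97
Landed cost (A) = invoice 414371.56 + 2302.97 + duty 16574.86 = 433249.39
Supplier B (CFR):
CIF value = CFR price + insurance = 428845.48 + 382.42 = 429227.90
Import duty = 429227.90 × 4% = 17169.12
Buyer bears (B): 382.42 + 1378.85 + 359.14 + 564.98 = 2685.39
Landed cost (B) = invoice 428845.48 + 2685.39 + duty 17169.12 = 448699.99
Difference = |433249.39 − 448699.99| = 15450.60

Supplier A is cheaper by GBP 15450.60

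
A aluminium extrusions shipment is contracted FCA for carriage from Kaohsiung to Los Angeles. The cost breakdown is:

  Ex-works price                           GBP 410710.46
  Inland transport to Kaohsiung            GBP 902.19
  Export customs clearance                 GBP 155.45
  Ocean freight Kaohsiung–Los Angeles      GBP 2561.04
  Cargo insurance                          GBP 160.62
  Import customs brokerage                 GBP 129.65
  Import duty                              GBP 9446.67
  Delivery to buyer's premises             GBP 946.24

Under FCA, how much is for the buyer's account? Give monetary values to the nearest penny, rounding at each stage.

Buyer's account: GBP 13244.22

FCA: the seller delivers export-cleared goods to the carrier; the buyer bears costs from that point.
Seller's account: goods 410710.46 + inland to port 902.19 + export clearance 155.45 = 411768.10
Buyer's account: freight 2561.04 + insurance 160.62 + brokerage 129.65 + duty 9446.67 + delivery 946.24 = 13244.22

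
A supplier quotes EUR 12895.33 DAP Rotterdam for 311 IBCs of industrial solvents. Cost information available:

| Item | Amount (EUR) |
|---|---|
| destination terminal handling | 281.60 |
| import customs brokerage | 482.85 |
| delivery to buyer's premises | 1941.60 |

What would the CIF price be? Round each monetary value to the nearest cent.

CIF price: EUR 10672.13

Not relevant to the conversion: brokerage — on the buyer under both terms; not part of either seller's price.
From DAP to CIF, the seller no longer bears: destination terminal, delivery.
CIF price = 12895.33 − 281.60 − 1941.60 = 10672.13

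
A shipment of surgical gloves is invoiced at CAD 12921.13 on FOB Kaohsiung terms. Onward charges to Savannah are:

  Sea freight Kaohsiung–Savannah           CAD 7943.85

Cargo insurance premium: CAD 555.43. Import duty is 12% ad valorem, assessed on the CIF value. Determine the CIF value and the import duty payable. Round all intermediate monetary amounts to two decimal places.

CIF value: CAD 21420.41; import duty: CAD 2570.45

CIF = FOB price + freight + insurance
CIF = 12921.13 + 7943.85 + 555.43 = 21420.41
Import duty = 21420.41 × 12% = 2570.45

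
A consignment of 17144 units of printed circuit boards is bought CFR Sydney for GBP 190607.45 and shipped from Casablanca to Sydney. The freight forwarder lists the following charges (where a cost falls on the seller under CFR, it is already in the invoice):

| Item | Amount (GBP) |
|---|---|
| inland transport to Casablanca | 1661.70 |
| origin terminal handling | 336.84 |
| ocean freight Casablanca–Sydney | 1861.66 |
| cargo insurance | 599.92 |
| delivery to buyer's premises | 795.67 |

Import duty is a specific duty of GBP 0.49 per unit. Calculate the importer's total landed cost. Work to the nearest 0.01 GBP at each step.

Total landed cost: GBP 200403.60

CFR: the seller pays costs through ocean freight to the destination port, but not insurance.
Already in the invoice (seller's account under CFR): inland to port, origin terminal, freight — exclude.
CIF value = CFR price + insurance = 190607.45 + 599.92 = 191207.37
Import duty = 17144 × 0.49 = 8400.56
Buyer bears: insurance 599.92 + delivery 795.67 + duty 8400.56 = 9796.15
Landed cost = invoice 190607.45 + 9796.15 = 200403.60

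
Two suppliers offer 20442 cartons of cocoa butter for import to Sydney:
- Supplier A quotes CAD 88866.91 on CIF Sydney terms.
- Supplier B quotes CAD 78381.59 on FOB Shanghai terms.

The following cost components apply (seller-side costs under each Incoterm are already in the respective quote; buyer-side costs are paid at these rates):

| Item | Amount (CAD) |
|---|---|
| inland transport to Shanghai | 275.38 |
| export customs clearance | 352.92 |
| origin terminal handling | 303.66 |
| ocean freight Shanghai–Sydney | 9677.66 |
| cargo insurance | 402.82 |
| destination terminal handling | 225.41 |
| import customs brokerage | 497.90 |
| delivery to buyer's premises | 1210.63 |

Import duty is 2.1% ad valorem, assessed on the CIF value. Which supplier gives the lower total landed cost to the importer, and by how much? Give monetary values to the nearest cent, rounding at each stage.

Supplier A (CIF):
The CIF price already equals the CIF value: 88866.91
Import duty = 88866.91 × 2.1% = 1866.21
Buyer bears (A): 225.41 + 497.90 + 1210.63 = 1933.94
Landed cost (A) = invoice 88866.91 + 1933.94 + duty 1866.21 = 92667.06
Supplier B (FOB):
CIF value = FOB price + freight + insurance = 78381.59 + 9677.66 + 402.82 = 88462.07
Import duty = 88462.07 × 2.1% = 1857.70
Buyer bears (B): 9677.66 + 402.82 + 225.41 + 497.90 + 1210.63 = 12014.42
Landed cost (B) = invoice 78381.59 + 12014.42 + duty 1857.70 = 92253.71
Difference = |92667.06 − 92253.71| = 413.35

Supplier B is cheaper by CAD 413.35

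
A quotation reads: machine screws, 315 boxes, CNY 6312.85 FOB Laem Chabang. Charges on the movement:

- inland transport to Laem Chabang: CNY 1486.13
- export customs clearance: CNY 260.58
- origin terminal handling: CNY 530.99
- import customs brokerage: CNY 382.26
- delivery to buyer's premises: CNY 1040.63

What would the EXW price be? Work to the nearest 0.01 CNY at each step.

Not relevant to the conversion: delivery, brokerage — on the buyer under both terms; not part of either seller's price.
From FOB to EXW, the seller no longer bears: inland to port, export clearance, origin terminal.
EXW price = 6312.85 − 1486.13 − 260.58 − 530.99 = 4035.15

EXW price: CNY 4035.15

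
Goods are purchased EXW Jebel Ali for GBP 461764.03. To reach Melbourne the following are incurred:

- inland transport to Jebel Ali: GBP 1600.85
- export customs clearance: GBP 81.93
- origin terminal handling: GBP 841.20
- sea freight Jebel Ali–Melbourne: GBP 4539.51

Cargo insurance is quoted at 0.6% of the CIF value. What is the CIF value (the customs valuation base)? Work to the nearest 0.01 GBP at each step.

CIF value: GBP 471657.46

Let C be the CIF value. C = EXW price + pre-shipment costs + freight + 0.6% × C
C − 0.6% × C = 461764.03 + 1600.85 + 81.93 + 841.20 + 4539.51
0.994 × C = 468827.52
C = 468827.52 / 0.994 = 471657.46
Insurance premium = 0.6% × 471657.46 = 2829.94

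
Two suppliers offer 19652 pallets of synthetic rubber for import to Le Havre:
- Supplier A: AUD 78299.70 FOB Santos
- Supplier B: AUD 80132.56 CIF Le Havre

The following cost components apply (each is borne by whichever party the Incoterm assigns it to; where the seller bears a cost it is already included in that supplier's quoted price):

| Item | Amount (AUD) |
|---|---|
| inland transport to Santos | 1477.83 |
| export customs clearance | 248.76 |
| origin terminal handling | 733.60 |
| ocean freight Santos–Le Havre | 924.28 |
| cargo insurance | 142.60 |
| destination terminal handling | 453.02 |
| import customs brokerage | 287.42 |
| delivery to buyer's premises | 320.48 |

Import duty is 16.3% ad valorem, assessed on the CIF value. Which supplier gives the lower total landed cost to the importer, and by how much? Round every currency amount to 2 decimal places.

Supplier A is cheaper by AUD 890.84

Supplier A (FOB):
CIF value = FOB price + freight + insurance = 78299.70 + 924.28 + 142.60 = 79366.58
Import duty = 79366.58 × 16.3% = 12936.75
Buyer bears (A): 924.28 + 142.60 + 453.02 + 287.42 + 320.48 = 2127.80
Landed cost (A) = invoice 78299.70 + 2127.80 + duty 12936.75 = 93364.25
Supplier B (CIF):
The CIF price already equals the CIF value: 80132.56
Import duty = 80132.56 × 16.3% = 13061.61
Buyer bears (B): 453.02 + 287.42 + 320.48 = 1060.92
Landed cost (B) = invoice 80132.56 + 1060.92 + duty 13061.61 = 94255.09
Difference = |93364.25 − 94255.09| = 890.84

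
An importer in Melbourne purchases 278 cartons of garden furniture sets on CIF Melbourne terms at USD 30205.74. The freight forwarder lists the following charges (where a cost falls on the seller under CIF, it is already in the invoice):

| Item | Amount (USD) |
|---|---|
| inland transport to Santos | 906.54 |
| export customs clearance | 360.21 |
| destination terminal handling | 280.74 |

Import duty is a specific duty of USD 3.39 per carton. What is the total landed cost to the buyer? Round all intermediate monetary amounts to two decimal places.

CIF: the seller pays costs through ocean freight and marine insurance to the destination port.
Already in the invoice (seller's account under CIF): inland to port, export clearance — exclude.
The CIF price already equals the CIF value: 30205.74
Import duty = 278 × 3.39 = 942.42
Buyer bears: destination terminal 280.74 + duty 942.42 = 1223.16
Landed cost = invoice 30205.74 + 1223.16 = 31428.90

Total landed cost: USD 31428.90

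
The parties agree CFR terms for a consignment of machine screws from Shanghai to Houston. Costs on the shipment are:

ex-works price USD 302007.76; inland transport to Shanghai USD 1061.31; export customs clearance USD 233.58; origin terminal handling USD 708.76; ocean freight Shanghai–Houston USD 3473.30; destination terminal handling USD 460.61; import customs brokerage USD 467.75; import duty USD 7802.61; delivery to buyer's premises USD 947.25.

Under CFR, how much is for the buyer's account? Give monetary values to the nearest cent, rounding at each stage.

Buyer's account: USD 9678.22

CFR: the seller pays costs through ocean freight to the destination port, but not insurance.
Seller's account: goods 302007.76 + inland to port 1061.31 + export clearance 233.58 + origin terminal 708.76 + freight 3473.30 = 307484.71
Buyer's account: destination terminal 460.61 + brokerage 467.75 + duty 7802.61 + delivery 947.25 = 9678.22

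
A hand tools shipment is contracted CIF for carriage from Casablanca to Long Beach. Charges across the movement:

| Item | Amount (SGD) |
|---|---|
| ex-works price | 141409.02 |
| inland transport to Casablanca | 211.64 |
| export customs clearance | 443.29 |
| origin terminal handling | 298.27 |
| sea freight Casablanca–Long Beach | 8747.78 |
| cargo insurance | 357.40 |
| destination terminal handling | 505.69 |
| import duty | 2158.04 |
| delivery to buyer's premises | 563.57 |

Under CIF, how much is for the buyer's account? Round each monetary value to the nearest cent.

CIF: the seller pays costs through ocean freight and marine insurance to the destination port.
Seller's account: goods 141409.02 + inland to port 211.64 + export clearance 443.29 + origin terminal 298.27 + freight 8747.78 + insurance 357.40 = 151467.40
Buyer's account: destination terminal 505.69 + duty 2158.04 + delivery 563.57 = 3227.30

Buyer's account: SGD 3227.30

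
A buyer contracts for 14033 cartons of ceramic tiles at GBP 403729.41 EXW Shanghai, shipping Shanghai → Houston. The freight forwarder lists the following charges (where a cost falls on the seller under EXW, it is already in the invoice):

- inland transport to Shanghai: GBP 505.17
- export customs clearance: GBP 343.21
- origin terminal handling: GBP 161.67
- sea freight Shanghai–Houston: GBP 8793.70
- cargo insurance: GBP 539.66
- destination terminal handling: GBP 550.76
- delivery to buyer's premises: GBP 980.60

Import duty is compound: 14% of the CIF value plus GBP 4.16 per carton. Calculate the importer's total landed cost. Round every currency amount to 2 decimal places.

Total landed cost: GBP 531951.65

EXW: the seller makes goods available at their premises; the buyer bears all onward costs.
CIF value = EXW price + inland to port + export clearance + origin terminal + freight + insurance = 403729.41 + 505.17 + 343.21 + 161.67 + 8793.70 + 539.66 = 414072.82
Ad valorem component: 414072.82 × 14% = 57970.19
Specific component: 14033 × 4.16 = 58377.28
Import duty = 57970.19 + 58377.28 = 116347.47
Buyer bears: inland to port 505.17 + export clearance 343.21 + origin terminal 161.67 + freight 8793.70 + insurance 539.66 + destination terminal 550.76 + delivery 980.60 + duty 116347.47 = 128222.24
Landed cost = invoice 403729.41 + 128222.24 = 531951.65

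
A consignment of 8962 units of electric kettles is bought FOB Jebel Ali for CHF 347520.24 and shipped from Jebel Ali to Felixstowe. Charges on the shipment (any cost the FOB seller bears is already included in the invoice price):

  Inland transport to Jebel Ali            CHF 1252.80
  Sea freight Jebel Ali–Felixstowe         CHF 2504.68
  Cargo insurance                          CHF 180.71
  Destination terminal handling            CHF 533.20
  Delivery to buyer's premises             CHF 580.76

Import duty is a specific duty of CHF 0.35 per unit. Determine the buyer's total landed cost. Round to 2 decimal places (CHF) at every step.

FOB: the seller bears costs until goods are on board at the origin port; the buyer bears freight, insurance and all costs thereafter.
Already in the invoice (seller's account under FOB): inland to port — exclude.
CIF value = FOB price + freight + insurance = 347520.24 + 2504.68 + 180.71 = 350205.63
Import duty = 8962 × 0.35 = 3136.70
Buyer bears: freight 2504.68 + insurance 180.71 + destination terminal 533.20 + delivery 580.76 + duty 3136.70 = 6936.05
Landed cost = invoice 347520.24 + 6936.05 = 354456.29

Total landed cost: CHF 354456.29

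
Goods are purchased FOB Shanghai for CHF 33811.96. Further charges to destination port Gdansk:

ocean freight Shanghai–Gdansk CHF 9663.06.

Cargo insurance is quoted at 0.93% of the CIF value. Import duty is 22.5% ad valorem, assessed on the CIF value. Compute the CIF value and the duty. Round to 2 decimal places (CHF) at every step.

CIF value: CHF 43883.13; import duty: CHF 9873.70

Let C be the CIF value. C = FOB price + freight + 0.93% × C
C − 0.93% × C = 33811.96 + 9663.06
0.9907 × C = 43475.02
C = 43475.02 / 0.9907 = 43883.13
Insurance premium = 0.93% × 43883.13 = 408.11
Import duty = 43883.13 × 22.5% = 9873.70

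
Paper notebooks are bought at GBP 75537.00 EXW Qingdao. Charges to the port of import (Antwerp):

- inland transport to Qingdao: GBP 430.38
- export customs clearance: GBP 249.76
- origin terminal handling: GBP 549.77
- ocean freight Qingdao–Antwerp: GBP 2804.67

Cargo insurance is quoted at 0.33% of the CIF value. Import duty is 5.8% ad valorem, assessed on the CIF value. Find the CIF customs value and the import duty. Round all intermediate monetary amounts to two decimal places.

Let C be the CIF value. C = EXW price + pre-shipment costs + freight + 0.33% × C
C − 0.33% × C = 75537.00 + 430.38 + 249.76 + 549.77 + 2804.67
0.9967 × C = 79571.58
C = 79571.58 / 0.9967 = 79835.04
Insurance premium = 0.33% × 79835.04 = 263.46
Import duty = 79835.04 × 5.8% = 4630.43

CIF value: GBP 79835.04; import duty: GBP 4630.43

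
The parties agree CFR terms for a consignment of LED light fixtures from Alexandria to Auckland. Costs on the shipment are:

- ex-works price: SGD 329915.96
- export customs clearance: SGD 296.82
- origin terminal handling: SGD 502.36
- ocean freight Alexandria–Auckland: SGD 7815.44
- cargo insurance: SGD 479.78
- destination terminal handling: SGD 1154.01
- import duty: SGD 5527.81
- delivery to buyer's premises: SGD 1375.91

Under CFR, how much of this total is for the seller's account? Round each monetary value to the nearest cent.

Seller's account: SGD 338530.58

CFR: the seller pays costs through ocean freight to the destination port, but not insurance.
Seller's account: goods 329915.96 + export clearance 296.82 + origin terminal 502.36 + freight 7815.44 = 338530.58
Buyer's account: insurance 479.78 + destination terminal 1154.01 + duty 5527.81 + delivery 1375.91 = 8537.51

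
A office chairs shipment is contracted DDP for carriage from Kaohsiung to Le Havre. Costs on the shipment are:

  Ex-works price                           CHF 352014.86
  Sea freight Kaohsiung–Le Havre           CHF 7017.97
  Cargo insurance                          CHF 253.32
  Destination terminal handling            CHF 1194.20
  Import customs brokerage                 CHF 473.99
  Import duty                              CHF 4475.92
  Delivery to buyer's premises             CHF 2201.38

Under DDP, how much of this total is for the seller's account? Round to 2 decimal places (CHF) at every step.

Seller's account: CHF 367631.64

DDP: the seller bears all costs including import duty.
Seller's account: goods 352014.86 + freight 7017.97 + insurance 253.32 + destination terminal 1194.20 + brokerage 473.99 + duty 4475.92 + delivery 2201.38 = 367631.64
Buyer's account: 0.00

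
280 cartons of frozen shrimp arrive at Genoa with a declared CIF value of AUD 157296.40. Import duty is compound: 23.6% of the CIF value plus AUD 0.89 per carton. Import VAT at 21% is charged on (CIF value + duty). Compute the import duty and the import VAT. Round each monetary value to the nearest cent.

Ad valorem component: 157296.40 × 23.6% = 37121.95
Specific component: 280 × 0.89 = 249.20
Import duty = 37121.95 + 249.20 = 37371.15
VAT base = CIF + duty = 157296.40 + 37371.15 = 194667.55
Import VAT = 194667.55 × 21% = 40880.19

Import duty: AUD 37371.15; import VAT: AUD 40880.19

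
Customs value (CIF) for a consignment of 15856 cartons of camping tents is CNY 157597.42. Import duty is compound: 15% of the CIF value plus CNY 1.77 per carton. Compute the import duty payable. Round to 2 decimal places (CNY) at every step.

Ad valorem component: 157597.42 × 15% = 23639.61
Specific component: 15856 × 1.77 = 28065.12
Import duty = 23639.61 + 28065.12 = 51704.73

Import duty: CNY 51704.73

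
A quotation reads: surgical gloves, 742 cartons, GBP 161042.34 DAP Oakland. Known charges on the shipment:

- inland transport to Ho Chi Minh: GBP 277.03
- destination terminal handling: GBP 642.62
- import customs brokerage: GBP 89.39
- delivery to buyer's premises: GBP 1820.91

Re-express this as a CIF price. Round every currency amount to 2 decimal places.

Not relevant to the conversion: inland to port — on the seller under both DAP and CIF; already in the DAP price and stays in the CIF price. brokerage — on the buyer under both terms; not part of either seller's price.
From DAP to CIF, the seller no longer bears: destination terminal, delivery.
CIF price = 161042.34 − 642.62 − 1820.91 = 158578.81

CIF price: GBP 158578.81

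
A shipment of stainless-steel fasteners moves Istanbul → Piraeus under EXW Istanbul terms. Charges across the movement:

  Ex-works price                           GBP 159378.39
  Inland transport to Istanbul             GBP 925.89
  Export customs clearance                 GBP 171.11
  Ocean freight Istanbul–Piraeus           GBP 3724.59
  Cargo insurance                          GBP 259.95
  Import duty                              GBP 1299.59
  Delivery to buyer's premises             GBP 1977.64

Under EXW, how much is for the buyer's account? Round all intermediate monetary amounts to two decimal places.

EXW: the seller makes goods available at their premises; the buyer bears all onward costs.
Seller's account: goods 159378.39 = 159378.39
Buyer's account: inland to port 925.89 + export clearance 171.11 + freight 3724.59 + insurance 259.95 + duty 1299.59 + delivery 1977.64 = 8358.77

Buyer's account: GBP 8358.77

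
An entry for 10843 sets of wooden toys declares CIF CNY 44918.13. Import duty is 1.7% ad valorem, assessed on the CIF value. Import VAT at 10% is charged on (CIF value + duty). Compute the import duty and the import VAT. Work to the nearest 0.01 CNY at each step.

Import duty = 44918.13 × 1.7% = 763.61
VAT base = CIF + duty = 44918.13 + 763.61 = 45681.74
Import VAT = 45681.74 × 10% = 4568.17

Import duty: CNY 763.61; import VAT: CNY 4568.17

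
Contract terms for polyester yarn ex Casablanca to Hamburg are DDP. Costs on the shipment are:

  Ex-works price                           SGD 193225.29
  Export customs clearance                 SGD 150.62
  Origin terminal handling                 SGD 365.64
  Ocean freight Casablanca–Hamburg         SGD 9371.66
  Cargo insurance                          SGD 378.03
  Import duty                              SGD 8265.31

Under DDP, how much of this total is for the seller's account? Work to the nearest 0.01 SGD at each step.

Seller's account: SGD 211756.55

DDP: the seller bears all costs including import duty.
Seller's account: goods 193225.29 + export clearance 150.62 + origin terminal 365.64 + freight 9371.66 + insurance 378.03 + duty 8265.31 = 211756.55
Buyer's account: 0.00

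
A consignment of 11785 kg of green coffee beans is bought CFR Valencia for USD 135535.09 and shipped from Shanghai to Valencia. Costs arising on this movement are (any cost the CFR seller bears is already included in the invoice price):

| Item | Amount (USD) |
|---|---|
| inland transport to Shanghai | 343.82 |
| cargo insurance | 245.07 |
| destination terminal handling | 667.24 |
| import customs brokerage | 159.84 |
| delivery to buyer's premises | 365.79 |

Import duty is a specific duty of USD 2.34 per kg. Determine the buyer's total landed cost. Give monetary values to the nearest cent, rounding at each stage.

CFR: the seller pays costs through ocean freight to the destination port, but not insurance.
Already in the invoice (seller's account under CFR): inland to port — exclude.
CIF value = CFR price + insurance = 135535.09 + 245.07 = 135780.16
Import duty = 11785 × 2.34 = 27576.90
Buyer bears: insurance 245.07 + destination terminal 667.24 + brokerage 159.84 + delivery 365.79 + duty 27576.90 = 29014.84
Landed cost = invoice 135535.09 + 29014.84 = 164549.93

Total landed cost: USD 164549.93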